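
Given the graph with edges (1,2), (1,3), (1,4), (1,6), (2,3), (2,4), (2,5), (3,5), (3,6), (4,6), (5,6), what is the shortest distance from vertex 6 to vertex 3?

Step 1: Build adjacency list:
  1: 2, 3, 4, 6
  2: 1, 3, 4, 5
  3: 1, 2, 5, 6
  4: 1, 2, 6
  5: 2, 3, 6
  6: 1, 3, 4, 5

Step 2: BFS from vertex 6 to find shortest path to 3:
  vertex 1 reached at distance 1
  vertex 3 reached at distance 1

Step 3: Shortest path: 6 -> 3
Path length: 1 edge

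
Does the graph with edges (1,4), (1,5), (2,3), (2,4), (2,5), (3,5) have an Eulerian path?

Step 1: Find the degree of each vertex:
  deg(1) = 2
  deg(2) = 3
  deg(3) = 2
  deg(4) = 2
  deg(5) = 3

Step 2: Count vertices with odd degree:
  Odd-degree vertices: 2, 5 (2 total)

Step 3: Apply Euler's theorem:
  - Eulerian circuit exists iff graph is connected and all vertices have even degree
  - Eulerian path exists iff graph is connected and has 0 or 2 odd-degree vertices

Graph is connected with exactly 2 odd-degree vertices (2, 5).
Eulerian path exists (starting and ending at the odd-degree vertices), but no Eulerian circuit.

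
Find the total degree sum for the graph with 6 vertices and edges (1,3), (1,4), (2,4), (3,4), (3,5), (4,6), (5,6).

Step 1: Count edges incident to each vertex:
  deg(1) = 2 (neighbors: 3, 4)
  deg(2) = 1 (neighbors: 4)
  deg(3) = 3 (neighbors: 1, 4, 5)
  deg(4) = 4 (neighbors: 1, 2, 3, 6)
  deg(5) = 2 (neighbors: 3, 6)
  deg(6) = 2 (neighbors: 4, 5)

Step 2: Sum all degrees:
  2 + 1 + 3 + 4 + 2 + 2 = 14

Verification: sum of degrees = 2 * |E| = 2 * 7 = 14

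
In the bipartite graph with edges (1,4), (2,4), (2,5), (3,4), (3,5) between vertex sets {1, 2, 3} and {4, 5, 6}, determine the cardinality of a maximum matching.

Step 1: List the neighbors of each left vertex:
  1: 4
  2: 4, 5
  3: 4, 5

Step 2: Greedily match left vertices, then look for augmenting paths:
  Match 1 -- 4
  Match 2 -- 5
  No augmenting path remains.

Step 3: Verify this is maximum:
  Matching has size 2. The vertex set {4, 5} covers every edge and has size 2; any matching has at most one edge per cover vertex, so 2 is maximum (König's theorem).

Maximum matching: {(1,4), (2,5)}
Size: 2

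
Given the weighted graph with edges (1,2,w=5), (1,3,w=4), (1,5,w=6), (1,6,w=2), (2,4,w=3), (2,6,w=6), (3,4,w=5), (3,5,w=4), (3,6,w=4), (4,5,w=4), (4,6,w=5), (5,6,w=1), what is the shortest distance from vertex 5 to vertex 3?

Step 1: Build adjacency list with weights:
  1: 2(w=5), 3(w=4), 5(w=6), 6(w=2)
  2: 1(w=5), 4(w=3), 6(w=6)
  3: 1(w=4), 4(w=5), 5(w=4), 6(w=4)
  4: 2(w=3), 3(w=5), 5(w=4), 6(w=5)
  5: 1(w=6), 3(w=4), 4(w=4), 6(w=1)
  6: 1(w=2), 2(w=6), 3(w=4), 4(w=5), 5(w=1)

Step 2: Apply Dijkstra's algorithm from vertex 5:
  Visit vertex 5 (distance=0)
    Update dist[1] = 6
    Update dist[3] = 4
    Update dist[4] = 4
    Update dist[6] = 1
  Visit vertex 6 (distance=1)
    Update dist[1] = 3
    Update dist[2] = 7
  Visit vertex 1 (distance=3)
  Visit vertex 3 (distance=4)

Step 3: Shortest path: 5 -> 3
Total weight: 4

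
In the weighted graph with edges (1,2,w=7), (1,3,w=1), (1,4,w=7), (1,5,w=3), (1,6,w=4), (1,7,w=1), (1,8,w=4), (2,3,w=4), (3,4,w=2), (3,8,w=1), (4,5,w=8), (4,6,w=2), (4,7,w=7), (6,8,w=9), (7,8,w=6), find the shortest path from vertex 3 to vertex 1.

Step 1: Build adjacency list with weights:
  1: 2(w=7), 3(w=1), 4(w=7), 5(w=3), 6(w=4), 7(w=1), 8(w=4)
  2: 1(w=7), 3(w=4)
  3: 1(w=1), 2(w=4), 4(w=2), 8(w=1)
  4: 1(w=7), 3(w=2), 5(w=8), 6(w=2), 7(w=7)
  5: 1(w=3), 4(w=8)
  6: 1(w=4), 4(w=2), 8(w=9)
  7: 1(w=1), 4(w=7), 8(w=6)
  8: 1(w=4), 3(w=1), 6(w=9), 7(w=6)

Step 2: Apply Dijkstra's algorithm from vertex 3:
  Visit vertex 3 (distance=0)
    Update dist[1] = 1
    Update dist[2] = 4
    Update dist[4] = 2
    Update dist[8] = 1
  Visit vertex 1 (distance=1)
    Update dist[5] = 4
    Update dist[6] = 5
    Update dist[7] = 2

Step 3: Shortest path: 3 -> 1
Total weight: 1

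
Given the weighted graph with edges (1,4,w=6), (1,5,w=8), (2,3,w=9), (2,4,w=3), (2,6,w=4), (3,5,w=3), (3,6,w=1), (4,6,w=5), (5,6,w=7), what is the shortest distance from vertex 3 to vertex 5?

Step 1: Build adjacency list with weights:
  1: 4(w=6), 5(w=8)
  2: 3(w=9), 4(w=3), 6(w=4)
  3: 2(w=9), 5(w=3), 6(w=1)
  4: 1(w=6), 2(w=3), 6(w=5)
  5: 1(w=8), 3(w=3), 6(w=7)
  6: 2(w=4), 3(w=1), 4(w=5), 5(w=7)

Step 2: Apply Dijkstra's algorithm from vertex 3:
  Visit vertex 3 (distance=0)
    Update dist[2] = 9
    Update dist[5] = 3
    Update dist[6] = 1
  Visit vertex 6 (distance=1)
    Update dist[2] = 5
    Update dist[4] = 6
  Visit vertex 5 (distance=3)
    Update dist[1] = 11

Step 3: Shortest path: 3 -> 5
Total weight: 3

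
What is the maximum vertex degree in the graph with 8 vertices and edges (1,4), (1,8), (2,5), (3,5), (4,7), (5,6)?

Step 1: Count edges incident to each vertex:
  deg(1) = 2 (neighbors: 4, 8)
  deg(2) = 1 (neighbors: 5)
  deg(3) = 1 (neighbors: 5)
  deg(4) = 2 (neighbors: 1, 7)
  deg(5) = 3 (neighbors: 2, 3, 6)
  deg(6) = 1 (neighbors: 5)
  deg(7) = 1 (neighbors: 4)
  deg(8) = 1 (neighbors: 1)

Step 2: Find maximum:
  max(2, 1, 1, 2, 3, 1, 1, 1) = 3 (vertex 5)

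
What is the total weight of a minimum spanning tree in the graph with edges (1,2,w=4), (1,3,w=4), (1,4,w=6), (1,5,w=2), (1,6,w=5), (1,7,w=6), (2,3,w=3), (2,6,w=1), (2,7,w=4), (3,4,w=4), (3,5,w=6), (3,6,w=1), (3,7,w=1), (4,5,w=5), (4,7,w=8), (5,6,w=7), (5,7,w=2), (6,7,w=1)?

Apply Kruskal's algorithm (sort edges by weight, add if no cycle):

Sorted edges by weight:
  (2,6) w=1
  (3,7) w=1
  (3,6) w=1
  (6,7) w=1
  (1,5) w=2
  (5,7) w=2
  (2,3) w=3
  (1,2) w=4
  (1,3) w=4
  (2,7) w=4
  (3,4) w=4
  (1,6) w=5
  (4,5) w=5
  (1,7) w=6
  (1,4) w=6
  (3,5) w=6
  (5,6) w=7
  (4,7) w=8

Add edge (2,6) w=1 -- no cycle. Running total: 1
Add edge (3,7) w=1 -- no cycle. Running total: 2
Add edge (3,6) w=1 -- no cycle. Running total: 3
Skip edge (6,7) w=1 -- would create cycle
Add edge (1,5) w=2 -- no cycle. Running total: 5
Add edge (5,7) w=2 -- no cycle. Running total: 7
Skip edge (2,3) w=3 -- would create cycle
Skip edge (1,2) w=4 -- would create cycle
Skip edge (1,3) w=4 -- would create cycle
Skip edge (2,7) w=4 -- would create cycle
Add edge (3,4) w=4 -- no cycle. Running total: 11

MST edges: (2,6,w=1), (3,7,w=1), (3,6,w=1), (1,5,w=2), (5,7,w=2), (3,4,w=4)
Total MST weight: 1 + 1 + 1 + 2 + 2 + 4 = 11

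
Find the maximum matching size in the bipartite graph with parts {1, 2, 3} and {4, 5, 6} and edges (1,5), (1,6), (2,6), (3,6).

Step 1: List the neighbors of each left vertex:
  1: 5, 6
  2: 6
  3: 6

Step 2: Greedily match left vertices, then look for augmenting paths:
  Match 1 -- 5
  Match 2 -- 6
  No augmenting path remains.

Step 3: Verify this is maximum:
  Matching has size 2. The vertex set {1, 6} covers every edge and has size 2; any matching has at most one edge per cover vertex, so 2 is maximum (König's theorem).

Maximum matching: {(1,5), (2,6)}
Size: 2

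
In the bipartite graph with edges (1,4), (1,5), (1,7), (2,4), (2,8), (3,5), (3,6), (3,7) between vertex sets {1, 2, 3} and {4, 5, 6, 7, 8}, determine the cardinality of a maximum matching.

Step 1: List the neighbors of each left vertex:
  1: 4, 5, 7
  2: 4, 8
  3: 5, 6, 7

Step 2: Greedily match left vertices, then look for augmenting paths:
  Match 1 -- 4
  Match 2 -- 8
  Match 3 -- 5
  No augmenting path remains.

Step 3: Verify this is maximum:
  Matching size 3 = min(|L|, |R|) = min(3, 5), which is an upper bound, so this matching is maximum.

Maximum matching: {(1,4), (2,8), (3,5)}
Size: 3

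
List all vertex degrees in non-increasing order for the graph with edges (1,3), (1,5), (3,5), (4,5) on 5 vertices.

Step 1: Count edges incident to each vertex:
  deg(1) = 2 (neighbors: 3, 5)
  deg(2) = 0 (neighbors: none)
  deg(3) = 2 (neighbors: 1, 5)
  deg(4) = 1 (neighbors: 5)
  deg(5) = 3 (neighbors: 1, 3, 4)

Step 2: Sort degrees in non-increasing order:
  Degrees: [2, 0, 2, 1, 3] -> sorted: [3, 2, 2, 1, 0]

Degree sequence: [3, 2, 2, 1, 0]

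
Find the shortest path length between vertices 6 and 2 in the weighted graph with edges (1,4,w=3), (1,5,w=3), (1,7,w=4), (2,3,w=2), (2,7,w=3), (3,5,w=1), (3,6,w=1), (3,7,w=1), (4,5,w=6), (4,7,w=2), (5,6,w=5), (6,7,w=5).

Step 1: Build adjacency list with weights:
  1: 4(w=3), 5(w=3), 7(w=4)
  2: 3(w=2), 7(w=3)
  3: 2(w=2), 5(w=1), 6(w=1), 7(w=1)
  4: 1(w=3), 5(w=6), 7(w=2)
  5: 1(w=3), 3(w=1), 4(w=6), 6(w=5)
  6: 3(w=1), 5(w=5), 7(w=5)
  7: 1(w=4), 2(w=3), 3(w=1), 4(w=2), 6(w=5)

Step 2: Apply Dijkstra's algorithm from vertex 6:
  Visit vertex 6 (distance=0)
    Update dist[3] = 1
    Update dist[5] = 5
    Update dist[7] = 5
  Visit vertex 3 (distance=1)
    Update dist[2] = 3
    Update dist[5] = 2
    Update dist[7] = 2
  Visit vertex 5 (distance=2)
    Update dist[1] = 5
    Update dist[4] = 8
  Visit vertex 7 (distance=2)
    Update dist[4] = 4
  Visit vertex 2 (distance=3)

Step 3: Shortest path: 6 -> 3 -> 2
Total weight: 1 + 2 = 3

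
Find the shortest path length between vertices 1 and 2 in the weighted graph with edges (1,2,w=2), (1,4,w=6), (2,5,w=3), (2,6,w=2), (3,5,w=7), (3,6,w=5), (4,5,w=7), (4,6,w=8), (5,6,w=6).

Step 1: Build adjacency list with weights:
  1: 2(w=2), 4(w=6)
  2: 1(w=2), 5(w=3), 6(w=2)
  3: 5(w=7), 6(w=5)
  4: 1(w=6), 5(w=7), 6(w=8)
  5: 2(w=3), 3(w=7), 4(w=7), 6(w=6)
  6: 2(w=2), 3(w=5), 4(w=8), 5(w=6)

Step 2: Apply Dijkstra's algorithm from vertex 1:
  Visit vertex 1 (distance=0)
    Update dist[2] = 2
    Update dist[4] = 6
  Visit vertex 2 (distance=2)
    Update dist[5] = 5
    Update dist[6] = 4

Step 3: Shortest path: 1 -> 2
Total weight: 2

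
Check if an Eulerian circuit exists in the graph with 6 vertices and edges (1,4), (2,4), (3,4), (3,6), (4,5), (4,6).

Step 1: Find the degree of each vertex:
  deg(1) = 1
  deg(2) = 1
  deg(3) = 2
  deg(4) = 5
  deg(5) = 1
  deg(6) = 2

Step 2: Count vertices with odd degree:
  Odd-degree vertices: 1, 2, 4, 5 (4 total)

Step 3: Apply Euler's theorem:
  - Eulerian circuit exists iff graph is connected and all vertices have even degree
  - Eulerian path exists iff graph is connected and has 0 or 2 odd-degree vertices

Graph has 4 odd-degree vertices (need 0 or 2).
Neither Eulerian path nor Eulerian circuit exists.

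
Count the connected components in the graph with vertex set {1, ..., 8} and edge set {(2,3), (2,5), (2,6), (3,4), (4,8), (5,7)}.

Step 1: Build adjacency list from edges:
  1: (none)
  2: 3, 5, 6
  3: 2, 4
  4: 3, 8
  5: 2, 7
  6: 2
  7: 5
  8: 4

Step 2: Run BFS/DFS from vertex 1:
  Visited: {1}
  Reached 1 of 8 vertices

Step 3: Only 1 of 8 vertices reached. Graph is disconnected.
Connected components: {1}, {2, 3, 4, 5, 6, 7, 8}
Number of connected components: 2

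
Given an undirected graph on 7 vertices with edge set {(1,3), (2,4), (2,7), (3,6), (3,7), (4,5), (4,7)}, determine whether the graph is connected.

Step 1: Build adjacency list from edges:
  1: 3
  2: 4, 7
  3: 1, 6, 7
  4: 2, 5, 7
  5: 4
  6: 3
  7: 2, 3, 4

Step 2: Run BFS/DFS from vertex 1:
  Visited: {1, 3, 6, 7, 2, 4, 5}
  Reached 7 of 7 vertices

Step 3: All 7 vertices reached from vertex 1, so the graph is connected.
Answer: Yes, the graph is connected.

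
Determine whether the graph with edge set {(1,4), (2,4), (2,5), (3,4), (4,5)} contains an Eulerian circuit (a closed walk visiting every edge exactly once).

Step 1: Find the degree of each vertex:
  deg(1) = 1
  deg(2) = 2
  deg(3) = 1
  deg(4) = 4
  deg(5) = 2

Step 2: Count vertices with odd degree:
  Odd-degree vertices: 1, 3 (2 total)

Step 3: Apply Euler's theorem:
  - Eulerian circuit exists iff graph is connected and all vertices have even degree
  - Eulerian path exists iff graph is connected and has 0 or 2 odd-degree vertices

Graph is connected with exactly 2 odd-degree vertices (1, 3).
Eulerian path exists (starting and ending at the odd-degree vertices), but no Eulerian circuit.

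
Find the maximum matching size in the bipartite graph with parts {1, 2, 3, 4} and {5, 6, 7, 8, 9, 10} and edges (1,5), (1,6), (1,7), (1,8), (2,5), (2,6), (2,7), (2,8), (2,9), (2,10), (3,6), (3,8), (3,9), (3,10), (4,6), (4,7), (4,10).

Step 1: List the neighbors of each left vertex:
  1: 5, 6, 7, 8
  2: 5, 6, 7, 8, 9, 10
  3: 6, 8, 9, 10
  4: 6, 7, 10

Step 2: Greedily match left vertices, then look for augmenting paths:
  Match 1 -- 5
  Match 2 -- 6
  Match 3 -- 8
  Match 4 -- 7
  No augmenting path remains.

Step 3: Verify this is maximum:
  Matching size 4 = min(|L|, |R|) = min(4, 6), which is an upper bound, so this matching is maximum.

Maximum matching: {(1,5), (2,6), (3,8), (4,7)}
Size: 4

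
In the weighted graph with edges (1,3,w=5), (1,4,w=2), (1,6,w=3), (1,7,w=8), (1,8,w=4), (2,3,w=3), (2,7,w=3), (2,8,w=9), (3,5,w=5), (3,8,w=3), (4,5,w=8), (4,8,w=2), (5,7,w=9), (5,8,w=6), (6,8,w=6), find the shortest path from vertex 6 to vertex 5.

Step 1: Build adjacency list with weights:
  1: 3(w=5), 4(w=2), 6(w=3), 7(w=8), 8(w=4)
  2: 3(w=3), 7(w=3), 8(w=9)
  3: 1(w=5), 2(w=3), 5(w=5), 8(w=3)
  4: 1(w=2), 5(w=8), 8(w=2)
  5: 3(w=5), 4(w=8), 7(w=9), 8(w=6)
  6: 1(w=3), 8(w=6)
  7: 1(w=8), 2(w=3), 5(w=9)
  8: 1(w=4), 2(w=9), 3(w=3), 4(w=2), 5(w=6), 6(w=6)

Step 2: Apply Dijkstra's algorithm from vertex 6:
  Visit vertex 6 (distance=0)
    Update dist[1] = 3
    Update dist[8] = 6
  Visit vertex 1 (distance=3)
    Update dist[3] = 8
    Update dist[4] = 5
    Update dist[7] = 11
  Visit vertex 4 (distance=5)
    Update dist[5] = 13
  Visit vertex 8 (distance=6)
    Update dist[2] = 15
    Update dist[5] = 12
  Visit vertex 3 (distance=8)
    Update dist[2] = 11
  Visit vertex 2 (distance=11)
  Visit vertex 7 (distance=11)
  Visit vertex 5 (distance=12)

Step 3: Shortest path: 6 -> 8 -> 5
Total weight: 6 + 6 = 12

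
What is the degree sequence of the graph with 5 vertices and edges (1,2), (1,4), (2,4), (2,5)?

Step 1: Count edges incident to each vertex:
  deg(1) = 2 (neighbors: 2, 4)
  deg(2) = 3 (neighbors: 1, 4, 5)
  deg(3) = 0 (neighbors: none)
  deg(4) = 2 (neighbors: 1, 2)
  deg(5) = 1 (neighbors: 2)

Step 2: Sort degrees in non-increasing order:
  Degrees: [2, 3, 0, 2, 1] -> sorted: [3, 2, 2, 1, 0]

Degree sequence: [3, 2, 2, 1, 0]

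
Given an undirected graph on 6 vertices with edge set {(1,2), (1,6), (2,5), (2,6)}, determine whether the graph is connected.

Step 1: Build adjacency list from edges:
  1: 2, 6
  2: 1, 5, 6
  3: (none)
  4: (none)
  5: 2
  6: 1, 2

Step 2: Run BFS/DFS from vertex 1:
  Visited: {1, 2, 6, 5}
  Reached 4 of 6 vertices

Step 3: Only 4 of 6 vertices reached. Graph is disconnected.
Connected components: {1, 2, 5, 6}, {3}, {4}
Answer: No, the graph is not connected (3 components).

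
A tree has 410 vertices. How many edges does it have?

A tree on n vertices always has exactly n - 1 edges.
For n = 410: edges = 410 - 1 = 409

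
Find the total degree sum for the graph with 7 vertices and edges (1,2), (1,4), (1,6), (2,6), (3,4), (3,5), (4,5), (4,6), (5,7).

Step 1: Count edges incident to each vertex:
  deg(1) = 3 (neighbors: 2, 4, 6)
  deg(2) = 2 (neighbors: 1, 6)
  deg(3) = 2 (neighbors: 4, 5)
  deg(4) = 4 (neighbors: 1, 3, 5, 6)
  deg(5) = 3 (neighbors: 3, 4, 7)
  deg(6) = 3 (neighbors: 1, 2, 4)
  deg(7) = 1 (neighbors: 5)

Step 2: Sum all degrees:
  3 + 2 + 2 + 4 + 3 + 3 + 1 = 18

Verification: sum of degrees = 2 * |E| = 2 * 9 = 18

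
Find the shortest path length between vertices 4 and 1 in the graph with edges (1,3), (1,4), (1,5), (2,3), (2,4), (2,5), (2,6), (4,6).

Step 1: Build adjacency list:
  1: 3, 4, 5
  2: 3, 4, 5, 6
  3: 1, 2
  4: 1, 2, 6
  5: 1, 2
  6: 2, 4

Step 2: BFS from vertex 4 to find shortest path to 1:
  vertex 1 reached at distance 1

Step 3: Shortest path: 4 -> 1
Path length: 1 edge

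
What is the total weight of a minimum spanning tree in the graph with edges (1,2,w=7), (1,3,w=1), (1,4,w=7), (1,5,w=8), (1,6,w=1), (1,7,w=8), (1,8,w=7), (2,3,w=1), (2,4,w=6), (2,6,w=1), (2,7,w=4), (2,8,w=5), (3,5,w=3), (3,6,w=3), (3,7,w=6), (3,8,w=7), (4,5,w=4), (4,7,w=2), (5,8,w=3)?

Apply Kruskal's algorithm (sort edges by weight, add if no cycle):

Sorted edges by weight:
  (1,6) w=1
  (1,3) w=1
  (2,3) w=1
  (2,6) w=1
  (4,7) w=2
  (3,5) w=3
  (3,6) w=3
  (5,8) w=3
  (2,7) w=4
  (4,5) w=4
  (2,8) w=5
  (2,4) w=6
  (3,7) w=6
  (1,2) w=7
  (1,4) w=7
  (1,8) w=7
  (3,8) w=7
  (1,7) w=8
  (1,5) w=8

Add edge (1,6) w=1 -- no cycle. Running total: 1
Add edge (1,3) w=1 -- no cycle. Running total: 2
Add edge (2,3) w=1 -- no cycle. Running total: 3
Skip edge (2,6) w=1 -- would create cycle
Add edge (4,7) w=2 -- no cycle. Running total: 5
Add edge (3,5) w=3 -- no cycle. Running total: 8
Skip edge (3,6) w=3 -- would create cycle
Add edge (5,8) w=3 -- no cycle. Running total: 11
Add edge (2,7) w=4 -- no cycle. Running total: 15

MST edges: (1,6,w=1), (1,3,w=1), (2,3,w=1), (4,7,w=2), (3,5,w=3), (5,8,w=3), (2,7,w=4)
Total MST weight: 1 + 1 + 1 + 2 + 3 + 3 + 4 = 15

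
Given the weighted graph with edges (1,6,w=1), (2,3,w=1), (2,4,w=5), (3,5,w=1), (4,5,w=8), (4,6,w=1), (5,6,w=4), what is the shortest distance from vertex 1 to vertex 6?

Step 1: Build adjacency list with weights:
  1: 6(w=1)
  2: 3(w=1), 4(w=5)
  3: 2(w=1), 5(w=1)
  4: 2(w=5), 5(w=8), 6(w=1)
  5: 3(w=1), 4(w=8), 6(w=4)
  6: 1(w=1), 4(w=1), 5(w=4)

Step 2: Apply Dijkstra's algorithm from vertex 1:
  Visit vertex 1 (distance=0)
    Update dist[6] = 1
  Visit vertex 6 (distance=1)
    Update dist[4] = 2
    Update dist[5] = 5

Step 3: Shortest path: 1 -> 6
Total weight: 1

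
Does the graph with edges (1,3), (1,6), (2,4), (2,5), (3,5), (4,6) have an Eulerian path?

Step 1: Find the degree of each vertex:
  deg(1) = 2
  deg(2) = 2
  deg(3) = 2
  deg(4) = 2
  deg(5) = 2
  deg(6) = 2

Step 2: Count vertices with odd degree:
  All vertices have even degree (0 odd-degree vertices)

Step 3: Apply Euler's theorem:
  - Eulerian circuit exists iff graph is connected and all vertices have even degree
  - Eulerian path exists iff graph is connected and has 0 or 2 odd-degree vertices

Graph is connected with 0 odd-degree vertices.
Both Eulerian circuit and Eulerian path exist.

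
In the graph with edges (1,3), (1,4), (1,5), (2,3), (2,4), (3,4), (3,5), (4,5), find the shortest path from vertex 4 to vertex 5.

Step 1: Build adjacency list:
  1: 3, 4, 5
  2: 3, 4
  3: 1, 2, 4, 5
  4: 1, 2, 3, 5
  5: 1, 3, 4

Step 2: BFS from vertex 4 to find shortest path to 5:
  vertex 1 reached at distance 1
  vertex 2 reached at distance 1
  vertex 3 reached at distance 1
  vertex 5 reached at distance 1

Step 3: Shortest path: 4 -> 5
Path length: 1 edge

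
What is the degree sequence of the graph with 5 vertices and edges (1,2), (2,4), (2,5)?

Step 1: Count edges incident to each vertex:
  deg(1) = 1 (neighbors: 2)
  deg(2) = 3 (neighbors: 1, 4, 5)
  deg(3) = 0 (neighbors: none)
  deg(4) = 1 (neighbors: 2)
  deg(5) = 1 (neighbors: 2)

Step 2: Sort degrees in non-increasing order:
  Degrees: [1, 3, 0, 1, 1] -> sorted: [3, 1, 1, 1, 0]

Degree sequence: [3, 1, 1, 1, 0]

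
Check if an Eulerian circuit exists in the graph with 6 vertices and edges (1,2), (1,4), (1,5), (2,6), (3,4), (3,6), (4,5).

Step 1: Find the degree of each vertex:
  deg(1) = 3
  deg(2) = 2
  deg(3) = 2
  deg(4) = 3
  deg(5) = 2
  deg(6) = 2

Step 2: Count vertices with odd degree:
  Odd-degree vertices: 1, 4 (2 total)

Step 3: Apply Euler's theorem:
  - Eulerian circuit exists iff graph is connected and all vertices have even degree
  - Eulerian path exists iff graph is connected and has 0 or 2 odd-degree vertices

Graph is connected with exactly 2 odd-degree vertices (1, 4).
Eulerian path exists (starting and ending at the odd-degree vertices), but no Eulerian circuit.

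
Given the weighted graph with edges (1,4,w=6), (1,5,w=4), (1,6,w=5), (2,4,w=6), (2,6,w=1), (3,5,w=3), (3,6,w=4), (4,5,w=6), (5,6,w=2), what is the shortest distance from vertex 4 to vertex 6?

Step 1: Build adjacency list with weights:
  1: 4(w=6), 5(w=4), 6(w=5)
  2: 4(w=6), 6(w=1)
  3: 5(w=3), 6(w=4)
  4: 1(w=6), 2(w=6), 5(w=6)
  5: 1(w=4), 3(w=3), 4(w=6), 6(w=2)
  6: 1(w=5), 2(w=1), 3(w=4), 5(w=2)

Step 2: Apply Dijkstra's algorithm from vertex 4:
  Visit vertex 4 (distance=0)
    Update dist[1] = 6
    Update dist[2] = 6
    Update dist[5] = 6
  Visit vertex 1 (distance=6)
    Update dist[6] = 11
  Visit vertex 2 (distance=6)
    Update dist[6] = 7
  Visit vertex 5 (distance=6)
    Update dist[3] = 9
  Visit vertex 6 (distance=7)

Step 3: Shortest path: 4 -> 2 -> 6
Total weight: 6 + 1 = 7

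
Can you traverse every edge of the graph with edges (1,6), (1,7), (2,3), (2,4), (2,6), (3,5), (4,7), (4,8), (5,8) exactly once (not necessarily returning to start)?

Step 1: Find the degree of each vertex:
  deg(1) = 2
  deg(2) = 3
  deg(3) = 2
  deg(4) = 3
  deg(5) = 2
  deg(6) = 2
  deg(7) = 2
  deg(8) = 2

Step 2: Count vertices with odd degree:
  Odd-degree vertices: 2, 4 (2 total)

Step 3: Apply Euler's theorem:
  - Eulerian circuit exists iff graph is connected and all vertices have even degree
  - Eulerian path exists iff graph is connected and has 0 or 2 odd-degree vertices

Graph is connected with exactly 2 odd-degree vertices (2, 4).
Eulerian path exists (starting and ending at the odd-degree vertices), but no Eulerian circuit.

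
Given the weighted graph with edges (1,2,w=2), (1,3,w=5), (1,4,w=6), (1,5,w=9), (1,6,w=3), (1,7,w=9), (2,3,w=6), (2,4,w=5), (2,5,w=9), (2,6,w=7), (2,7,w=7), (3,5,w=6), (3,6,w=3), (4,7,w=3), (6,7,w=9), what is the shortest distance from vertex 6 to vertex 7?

Step 1: Build adjacency list with weights:
  1: 2(w=2), 3(w=5), 4(w=6), 5(w=9), 6(w=3), 7(w=9)
  2: 1(w=2), 3(w=6), 4(w=5), 5(w=9), 6(w=7), 7(w=7)
  3: 1(w=5), 2(w=6), 5(w=6), 6(w=3)
  4: 1(w=6), 2(w=5), 7(w=3)
  5: 1(w=9), 2(w=9), 3(w=6)
  6: 1(w=3), 2(w=7), 3(w=3), 7(w=9)
  7: 1(w=9), 2(w=7), 4(w=3), 6(w=9)

Step 2: Apply Dijkstra's algorithm from vertex 6:
  Visit vertex 6 (distance=0)
    Update dist[1] = 3
    Update dist[2] = 7
    Update dist[3] = 3
    Update dist[7] = 9
  Visit vertex 1 (distance=3)
    Update dist[2] = 5
    Update dist[4] = 9
    Update dist[5] = 12
  Visit vertex 3 (distance=3)
    Update dist[5] = 9
  Visit vertex 2 (distance=5)
  Visit vertex 4 (distance=9)
  Visit vertex 5 (distance=9)
  Visit vertex 7 (distance=9)

Step 3: Shortest path: 6 -> 7
Total weight: 9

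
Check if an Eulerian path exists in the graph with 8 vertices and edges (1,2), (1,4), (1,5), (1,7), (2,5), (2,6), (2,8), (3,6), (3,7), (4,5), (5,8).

Step 1: Find the degree of each vertex:
  deg(1) = 4
  deg(2) = 4
  deg(3) = 2
  deg(4) = 2
  deg(5) = 4
  deg(6) = 2
  deg(7) = 2
  deg(8) = 2

Step 2: Count vertices with odd degree:
  All vertices have even degree (0 odd-degree vertices)

Step 3: Apply Euler's theorem:
  - Eulerian circuit exists iff graph is connected and all vertices have even degree
  - Eulerian path exists iff graph is connected and has 0 or 2 odd-degree vertices

Graph is connected with 0 odd-degree vertices.
Both Eulerian circuit and Eulerian path exist.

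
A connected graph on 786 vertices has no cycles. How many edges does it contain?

A tree on n vertices always has exactly n - 1 edges.
For n = 786: edges = 786 - 1 = 785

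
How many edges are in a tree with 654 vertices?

A tree on n vertices always has exactly n - 1 edges.
For n = 654: edges = 654 - 1 = 653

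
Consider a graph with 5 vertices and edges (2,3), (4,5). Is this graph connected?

Step 1: Build adjacency list from edges:
  1: (none)
  2: 3
  3: 2
  4: 5
  5: 4

Step 2: Run BFS/DFS from vertex 1:
  Visited: {1}
  Reached 1 of 5 vertices

Step 3: Only 1 of 5 vertices reached. Graph is disconnected.
Connected components: {1}, {2, 3}, {4, 5}
Answer: No, the graph is not connected (3 components).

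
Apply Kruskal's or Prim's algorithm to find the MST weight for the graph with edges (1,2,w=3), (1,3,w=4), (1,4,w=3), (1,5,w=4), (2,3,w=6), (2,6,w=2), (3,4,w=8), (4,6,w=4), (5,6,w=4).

Apply Kruskal's algorithm (sort edges by weight, add if no cycle):

Sorted edges by weight:
  (2,6) w=2
  (1,2) w=3
  (1,4) w=3
  (1,3) w=4
  (1,5) w=4
  (4,6) w=4
  (5,6) w=4
  (2,3) w=6
  (3,4) w=8

Add edge (2,6) w=2 -- no cycle. Running total: 2
Add edge (1,2) w=3 -- no cycle. Running total: 5
Add edge (1,4) w=3 -- no cycle. Running total: 8
Add edge (1,3) w=4 -- no cycle. Running total: 12
Add edge (1,5) w=4 -- no cycle. Running total: 16

MST edges: (2,6,w=2), (1,2,w=3), (1,4,w=3), (1,3,w=4), (1,5,w=4)
Total MST weight: 2 + 3 + 3 + 4 + 4 = 16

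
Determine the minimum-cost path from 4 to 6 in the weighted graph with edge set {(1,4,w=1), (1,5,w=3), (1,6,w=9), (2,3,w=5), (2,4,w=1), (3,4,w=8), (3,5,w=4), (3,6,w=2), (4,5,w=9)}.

Step 1: Build adjacency list with weights:
  1: 4(w=1), 5(w=3), 6(w=9)
  2: 3(w=5), 4(w=1)
  3: 2(w=5), 4(w=8), 5(w=4), 6(w=2)
  4: 1(w=1), 2(w=1), 3(w=8), 5(w=9)
  5: 1(w=3), 3(w=4), 4(w=9)
  6: 1(w=9), 3(w=2)

Step 2: Apply Dijkstra's algorithm from vertex 4:
  Visit vertex 4 (distance=0)
    Update dist[1] = 1
    Update dist[2] = 1
    Update dist[3] = 8
    Update dist[5] = 9
  Visit vertex 1 (distance=1)
    Update dist[5] = 4
    Update dist[6] = 10
  Visit vertex 2 (distance=1)
    Update dist[3] = 6
  Visit vertex 5 (distance=4)
  Visit vertex 3 (distance=6)
    Update dist[6] = 8
  Visit vertex 6 (distance=8)

Step 3: Shortest path: 4 -> 2 -> 3 -> 6
Total weight: 1 + 5 + 2 = 8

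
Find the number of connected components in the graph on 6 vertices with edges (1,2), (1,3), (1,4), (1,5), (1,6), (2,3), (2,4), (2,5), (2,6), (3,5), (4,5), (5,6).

Step 1: Build adjacency list from edges:
  1: 2, 3, 4, 5, 6
  2: 1, 3, 4, 5, 6
  3: 1, 2, 5
  4: 1, 2, 5
  5: 1, 2, 3, 4, 6
  6: 1, 2, 5

Step 2: Run BFS/DFS from vertex 1:
  Visited: {1, 2, 3, 4, 5, 6}
  Reached 6 of 6 vertices

Step 3: All 6 vertices reached from vertex 1, so the graph is connected.
Number of connected components: 1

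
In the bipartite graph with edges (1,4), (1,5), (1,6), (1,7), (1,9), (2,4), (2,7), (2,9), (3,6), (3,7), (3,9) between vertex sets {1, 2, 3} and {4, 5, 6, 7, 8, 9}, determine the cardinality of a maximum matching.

Step 1: List the neighbors of each left vertex:
  1: 4, 5, 6, 7, 9
  2: 4, 7, 9
  3: 6, 7, 9

Step 2: Greedily match left vertices, then look for augmenting paths:
  Match 1 -- 4
  Match 2 -- 7
  Match 3 -- 6
  No augmenting path remains.

Step 3: Verify this is maximum:
  Matching size 3 = min(|L|, |R|) = min(3, 6), which is an upper bound, so this matching is maximum.

Maximum matching: {(1,4), (2,7), (3,6)}
Size: 3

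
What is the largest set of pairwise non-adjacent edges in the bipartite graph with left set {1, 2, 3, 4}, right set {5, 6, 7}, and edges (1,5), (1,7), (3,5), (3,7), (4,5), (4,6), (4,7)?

Step 1: List the neighbors of each left vertex:
  1: 5, 7
  2: (none)
  3: 5, 7
  4: 5, 6, 7

Step 2: Greedily match left vertices, then look for augmenting paths:
  Match 1 -- 5
  Match 3 -- 7
  Match 4 -- 6
  No augmenting path remains.

Step 3: Verify this is maximum:
  Matching size 3 = min(|L|, |R|) = min(4, 3), which is an upper bound, so this matching is maximum.

Maximum matching: {(1,5), (3,7), (4,6)}
Size: 3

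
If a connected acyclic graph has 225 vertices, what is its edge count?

A tree on n vertices always has exactly n - 1 edges.
For n = 225: edges = 225 - 1 = 224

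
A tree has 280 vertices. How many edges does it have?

A tree on n vertices always has exactly n - 1 edges.
For n = 280: edges = 280 - 1 = 279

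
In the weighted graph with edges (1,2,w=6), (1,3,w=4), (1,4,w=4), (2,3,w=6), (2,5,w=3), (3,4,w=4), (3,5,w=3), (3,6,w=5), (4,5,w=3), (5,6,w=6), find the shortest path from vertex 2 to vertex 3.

Step 1: Build adjacency list with weights:
  1: 2(w=6), 3(w=4), 4(w=4)
  2: 1(w=6), 3(w=6), 5(w=3)
  3: 1(w=4), 2(w=6), 4(w=4), 5(w=3), 6(w=5)
  4: 1(w=4), 3(w=4), 5(w=3)
  5: 2(w=3), 3(w=3), 4(w=3), 6(w=6)
  6: 3(w=5), 5(w=6)

Step 2: Apply Dijkstra's algorithm from vertex 2:
  Visit vertex 2 (distance=0)
    Update dist[1] = 6
    Update dist[3] = 6
    Update dist[5] = 3
  Visit vertex 5 (distance=3)
    Update dist[4] = 6
    Update dist[6] = 9
  Visit vertex 1 (distance=6)
  Visit vertex 3 (distance=6)

Step 3: Shortest path: 2 -> 3
Total weight: 6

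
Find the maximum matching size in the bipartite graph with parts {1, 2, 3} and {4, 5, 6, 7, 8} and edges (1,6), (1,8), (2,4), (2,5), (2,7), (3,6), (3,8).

Step 1: List the neighbors of each left vertex:
  1: 6, 8
  2: 4, 5, 7
  3: 6, 8

Step 2: Greedily match left vertices, then look for augmenting paths:
  Match 1 -- 6
  Match 2 -- 4
  Match 3 -- 8
  No augmenting path remains.

Step 3: Verify this is maximum:
  Matching size 3 = min(|L|, |R|) = min(3, 5), which is an upper bound, so this matching is maximum.

Maximum matching: {(1,6), (2,4), (3,8)}
Size: 3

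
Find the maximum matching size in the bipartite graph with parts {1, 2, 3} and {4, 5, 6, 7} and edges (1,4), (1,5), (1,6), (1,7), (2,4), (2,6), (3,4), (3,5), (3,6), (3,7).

Step 1: List the neighbors of each left vertex:
  1: 4, 5, 6, 7
  2: 4, 6
  3: 4, 5, 6, 7

Step 2: Greedily match left vertices, then look for augmenting paths:
  Match 1 -- 4
  Match 2 -- 6
  Match 3 -- 5
  No augmenting path remains.

Step 3: Verify this is maximum:
  Matching size 3 = min(|L|, |R|) = min(3, 4), which is an upper bound, so this matching is maximum.

Maximum matching: {(1,4), (2,6), (3,5)}
Size: 3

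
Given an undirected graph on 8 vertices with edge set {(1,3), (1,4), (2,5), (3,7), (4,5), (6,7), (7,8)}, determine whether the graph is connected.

Step 1: Build adjacency list from edges:
  1: 3, 4
  2: 5
  3: 1, 7
  4: 1, 5
  5: 2, 4
  6: 7
  7: 3, 6, 8
  8: 7

Step 2: Run BFS/DFS from vertex 1:
  Visited: {1, 3, 4, 7, 5, 6, 8, 2}
  Reached 8 of 8 vertices

Step 3: All 8 vertices reached from vertex 1, so the graph is connected.
Answer: Yes, the graph is connected.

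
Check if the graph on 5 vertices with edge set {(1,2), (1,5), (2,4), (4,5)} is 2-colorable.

Step 1: Attempt 2-coloring using BFS:
  Start at vertex 1, assign color 0
  Color vertex 2 with color 1 (neighbor of 1)
  Color vertex 5 with color 1 (neighbor of 1)
  Color vertex 4 with color 0 (neighbor of 2)
  Start new component at vertex 3, assign color 0

Step 2: 2-coloring succeeded. No conflicts found.
  Set A (color 0): {1, 3, 4}
  Set B (color 1): {2, 5}

The graph is bipartite with partition {1, 3, 4}, {2, 5}.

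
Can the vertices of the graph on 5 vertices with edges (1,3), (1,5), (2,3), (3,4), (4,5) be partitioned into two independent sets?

Step 1: Attempt 2-coloring using BFS:
  Start at vertex 1, assign color 0
  Color vertex 3 with color 1 (neighbor of 1)
  Color vertex 5 with color 1 (neighbor of 1)
  Color vertex 2 with color 0 (neighbor of 3)
  Color vertex 4 with color 0 (neighbor of 3)

Step 2: 2-coloring succeeded. No conflicts found.
  Set A (color 0): {1, 2, 4}
  Set B (color 1): {3, 5}

The graph is bipartite with partition {1, 2, 4}, {3, 5}.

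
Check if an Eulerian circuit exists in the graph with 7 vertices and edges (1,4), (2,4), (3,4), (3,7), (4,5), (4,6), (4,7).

Step 1: Find the degree of each vertex:
  deg(1) = 1
  deg(2) = 1
  deg(3) = 2
  deg(4) = 6
  deg(5) = 1
  deg(6) = 1
  deg(7) = 2

Step 2: Count vertices with odd degree:
  Odd-degree vertices: 1, 2, 5, 6 (4 total)

Step 3: Apply Euler's theorem:
  - Eulerian circuit exists iff graph is connected and all vertices have even degree
  - Eulerian path exists iff graph is connected and has 0 or 2 odd-degree vertices

Graph has 4 odd-degree vertices (need 0 or 2).
Neither Eulerian path nor Eulerian circuit exists.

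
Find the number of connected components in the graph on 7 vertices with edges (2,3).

Step 1: Build adjacency list from edges:
  1: (none)
  2: 3
  3: 2
  4: (none)
  5: (none)
  6: (none)
  7: (none)

Step 2: Run BFS/DFS from vertex 1:
  Visited: {1}
  Reached 1 of 7 vertices

Step 3: Only 1 of 7 vertices reached. Graph is disconnected.
Connected components: {1}, {2, 3}, {4}, {5}, {6}, {7}
Number of connected components: 6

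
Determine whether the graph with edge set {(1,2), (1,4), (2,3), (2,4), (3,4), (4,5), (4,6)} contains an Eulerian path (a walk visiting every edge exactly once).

Step 1: Find the degree of each vertex:
  deg(1) = 2
  deg(2) = 3
  deg(3) = 2
  deg(4) = 5
  deg(5) = 1
  deg(6) = 1

Step 2: Count vertices with odd degree:
  Odd-degree vertices: 2, 4, 5, 6 (4 total)

Step 3: Apply Euler's theorem:
  - Eulerian circuit exists iff graph is connected and all vertices have even degree
  - Eulerian path exists iff graph is connected and has 0 or 2 odd-degree vertices

Graph has 4 odd-degree vertices (need 0 or 2).
Neither Eulerian path nor Eulerian circuit exists.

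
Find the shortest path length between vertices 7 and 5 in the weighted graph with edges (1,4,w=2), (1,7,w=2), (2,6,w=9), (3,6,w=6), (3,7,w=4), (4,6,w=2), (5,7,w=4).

Step 1: Build adjacency list with weights:
  1: 4(w=2), 7(w=2)
  2: 6(w=9)
  3: 6(w=6), 7(w=4)
  4: 1(w=2), 6(w=2)
  5: 7(w=4)
  6: 2(w=9), 3(w=6), 4(w=2)
  7: 1(w=2), 3(w=4), 5(w=4)

Step 2: Apply Dijkstra's algorithm from vertex 7:
  Visit vertex 7 (distance=0)
    Update dist[1] = 2
    Update dist[3] = 4
    Update dist[5] = 4
  Visit vertex 1 (distance=2)
    Update dist[4] = 4
  Visit vertex 3 (distance=4)
    Update dist[6] = 10
  Visit vertex 4 (distance=4)
    Update dist[6] = 6
  Visit vertex 5 (distance=4)

Step 3: Shortest path: 7 -> 5
Total weight: 4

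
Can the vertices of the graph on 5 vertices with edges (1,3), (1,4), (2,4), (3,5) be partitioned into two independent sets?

Step 1: Attempt 2-coloring using BFS:
  Start at vertex 1, assign color 0
  Color vertex 3 with color 1 (neighbor of 1)
  Color vertex 4 with color 1 (neighbor of 1)
  Color vertex 5 with color 0 (neighbor of 3)
  Color vertex 2 with color 0 (neighbor of 4)

Step 2: 2-coloring succeeded. No conflicts found.
  Set A (color 0): {1, 2, 5}
  Set B (color 1): {3, 4}

The graph is bipartite with partition {1, 2, 5}, {3, 4}.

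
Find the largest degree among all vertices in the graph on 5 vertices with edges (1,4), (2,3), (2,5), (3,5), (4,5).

Step 1: Count edges incident to each vertex:
  deg(1) = 1 (neighbors: 4)
  deg(2) = 2 (neighbors: 3, 5)
  deg(3) = 2 (neighbors: 2, 5)
  deg(4) = 2 (neighbors: 1, 5)
  deg(5) = 3 (neighbors: 2, 3, 4)

Step 2: Find maximum:
  max(1, 2, 2, 2, 3) = 3 (vertex 5)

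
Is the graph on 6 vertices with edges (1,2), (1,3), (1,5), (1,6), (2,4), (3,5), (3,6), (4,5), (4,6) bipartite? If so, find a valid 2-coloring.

Step 1: Attempt 2-coloring using BFS:
  Start at vertex 1, assign color 0
  Color vertex 2 with color 1 (neighbor of 1)
  Color vertex 3 with color 1 (neighbor of 1)
  Color vertex 5 with color 1 (neighbor of 1)
  Color vertex 6 with color 1 (neighbor of 1)
  Color vertex 4 with color 0 (neighbor of 2)

Step 2: Conflict found! Vertices 3 and 5 are adjacent but have the same color.
This means the graph contains an odd cycle.

The graph is NOT bipartite.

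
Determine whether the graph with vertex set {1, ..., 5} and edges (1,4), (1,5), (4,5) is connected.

Step 1: Build adjacency list from edges:
  1: 4, 5
  2: (none)
  3: (none)
  4: 1, 5
  5: 1, 4

Step 2: Run BFS/DFS from vertex 1:
  Visited: {1, 4, 5}
  Reached 3 of 5 vertices

Step 3: Only 3 of 5 vertices reached. Graph is disconnected.
Connected components: {1, 4, 5}, {2}, {3}
Answer: No, the graph is not connected (3 components).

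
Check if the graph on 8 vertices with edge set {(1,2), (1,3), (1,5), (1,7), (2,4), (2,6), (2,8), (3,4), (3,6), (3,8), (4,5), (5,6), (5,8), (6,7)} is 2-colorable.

Step 1: Attempt 2-coloring using BFS:
  Start at vertex 1, assign color 0
  Color vertex 2 with color 1 (neighbor of 1)
  Color vertex 3 with color 1 (neighbor of 1)
  Color vertex 5 with color 1 (neighbor of 1)
  Color vertex 7 with color 1 (neighbor of 1)
  Color vertex 4 with color 0 (neighbor of 2)
  Color vertex 6 with color 0 (neighbor of 2)
  Color vertex 8 with color 0 (neighbor of 2)

Step 2: 2-coloring succeeded. No conflicts found.
  Set A (color 0): {1, 4, 6, 8}
  Set B (color 1): {2, 3, 5, 7}

The graph is bipartite with partition {1, 4, 6, 8}, {2, 3, 5, 7}.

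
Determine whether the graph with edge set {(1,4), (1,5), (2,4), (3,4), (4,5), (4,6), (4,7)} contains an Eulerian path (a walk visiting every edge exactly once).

Step 1: Find the degree of each vertex:
  deg(1) = 2
  deg(2) = 1
  deg(3) = 1
  deg(4) = 6
  deg(5) = 2
  deg(6) = 1
  deg(7) = 1

Step 2: Count vertices with odd degree:
  Odd-degree vertices: 2, 3, 6, 7 (4 total)

Step 3: Apply Euler's theorem:
  - Eulerian circuit exists iff graph is connected and all vertices have even degree
  - Eulerian path exists iff graph is connected and has 0 or 2 odd-degree vertices

Graph has 4 odd-degree vertices (need 0 or 2).
Neither Eulerian path nor Eulerian circuit exists.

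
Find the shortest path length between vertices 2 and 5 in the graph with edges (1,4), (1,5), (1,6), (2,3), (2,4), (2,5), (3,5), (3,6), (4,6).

Step 1: Build adjacency list:
  1: 4, 5, 6
  2: 3, 4, 5
  3: 2, 5, 6
  4: 1, 2, 6
  5: 1, 2, 3
  6: 1, 3, 4

Step 2: BFS from vertex 2 to find shortest path to 5:
  vertex 3 reached at distance 1
  vertex 4 reached at distance 1
  vertex 5 reached at distance 1

Step 3: Shortest path: 2 -> 5
Path length: 1 edge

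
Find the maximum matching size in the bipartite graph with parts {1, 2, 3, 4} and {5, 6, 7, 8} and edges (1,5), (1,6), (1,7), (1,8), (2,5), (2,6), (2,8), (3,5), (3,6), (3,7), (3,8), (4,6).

Step 1: List the neighbors of each left vertex:
  1: 5, 6, 7, 8
  2: 5, 6, 8
  3: 5, 6, 7, 8
  4: 6

Step 2: Greedily match left vertices, then look for augmenting paths:
  Match 1 -- 5
  Match 2 -- 8
  Match 3 -- 7
  Match 4 -- 6
  No augmenting path remains.

Step 3: Verify this is maximum:
  Matching size 4 = min(|L|, |R|) = min(4, 4), which is an upper bound, so this matching is maximum.

Maximum matching: {(1,5), (2,8), (3,7), (4,6)}
Size: 4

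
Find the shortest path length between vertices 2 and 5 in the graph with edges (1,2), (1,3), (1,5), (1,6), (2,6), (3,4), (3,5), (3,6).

Step 1: Build adjacency list:
  1: 2, 3, 5, 6
  2: 1, 6
  3: 1, 4, 5, 6
  4: 3
  5: 1, 3
  6: 1, 2, 3

Step 2: BFS from vertex 2 to find shortest path to 5:
  vertex 1 reached at distance 1
  vertex 6 reached at distance 1
  vertex 3 reached at distance 2
  vertex 5 reached at distance 2

Step 3: Shortest path: 2 -> 1 -> 5
Path length: 2 edges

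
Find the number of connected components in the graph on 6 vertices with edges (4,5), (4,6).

Step 1: Build adjacency list from edges:
  1: (none)
  2: (none)
  3: (none)
  4: 5, 6
  5: 4
  6: 4

Step 2: Run BFS/DFS from vertex 1:
  Visited: {1}
  Reached 1 of 6 vertices

Step 3: Only 1 of 6 vertices reached. Graph is disconnected.
Connected components: {1}, {2}, {3}, {4, 5, 6}
Number of connected components: 4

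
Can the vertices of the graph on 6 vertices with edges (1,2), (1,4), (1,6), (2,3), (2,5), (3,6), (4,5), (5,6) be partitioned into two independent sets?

Step 1: Attempt 2-coloring using BFS:
  Start at vertex 1, assign color 0
  Color vertex 2 with color 1 (neighbor of 1)
  Color vertex 4 with color 1 (neighbor of 1)
  Color vertex 6 with color 1 (neighbor of 1)
  Color vertex 3 with color 0 (neighbor of 2)
  Color vertex 5 with color 0 (neighbor of 2)

Step 2: 2-coloring succeeded. No conflicts found.
  Set A (color 0): {1, 3, 5}
  Set B (color 1): {2, 4, 6}

The graph is bipartite with partition {1, 3, 5}, {2, 4, 6}.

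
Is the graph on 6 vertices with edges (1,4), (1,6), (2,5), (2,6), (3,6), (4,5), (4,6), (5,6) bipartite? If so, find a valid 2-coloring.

Step 1: Attempt 2-coloring using BFS:
  Start at vertex 1, assign color 0
  Color vertex 4 with color 1 (neighbor of 1)
  Color vertex 6 with color 1 (neighbor of 1)
  Color vertex 5 with color 0 (neighbor of 4)

Step 2: Conflict found! Vertices 4 and 6 are adjacent but have the same color.
This means the graph contains an odd cycle.

The graph is NOT bipartite.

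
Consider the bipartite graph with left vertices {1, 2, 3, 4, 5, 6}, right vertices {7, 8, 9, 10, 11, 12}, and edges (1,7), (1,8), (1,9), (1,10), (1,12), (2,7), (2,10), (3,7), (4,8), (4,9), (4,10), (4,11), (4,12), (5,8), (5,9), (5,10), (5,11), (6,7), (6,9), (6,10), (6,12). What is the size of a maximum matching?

Step 1: List the neighbors of each left vertex:
  1: 7, 8, 9, 10, 12
  2: 7, 10
  3: 7
  4: 8, 9, 10, 11, 12
  5: 8, 9, 10, 11
  6: 7, 9, 10, 12

Step 2: Greedily match left vertices, then look for augmenting paths:
  Match 1 -- 8
  Match 2 -- 10
  Match 3 -- 7
  Match 4 -- 11
  Match 5 -- 9
  Match 6 -- 12
  No augmenting path remains.

Step 3: Verify this is maximum:
  Matching size 6 = min(|L|, |R|) = min(6, 6), which is an upper bound, so this matching is maximum.

Maximum matching: {(1,8), (2,10), (3,7), (4,11), (5,9), (6,12)}
Size: 6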